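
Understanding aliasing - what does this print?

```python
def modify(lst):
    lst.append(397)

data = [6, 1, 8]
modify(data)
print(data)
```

Key concept: function modifies passed list.
Step by step:
`data = [6, 1, 8]` → data = [6, 1, 8]
`modify(data)` → data = [6, 1, 8, 397]
`print(data)` → prints [6, 1, 8, 397]

Answer: [6, 1, 8, 397]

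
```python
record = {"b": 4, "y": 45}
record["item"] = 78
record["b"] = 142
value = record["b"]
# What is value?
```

Trace:
`record = {"b": 4, "y": 45}` → record = {'b': 4, 'y': 45}
`record["item"] = 78` → record = {'b': 4, 'y': 45, 'item': 78}
`record["b"] = 142` → record = {'b': 142, 'y': 45, 'item': 78}
`value = record["b"]` → value = 142
So value = 142

Answer: 142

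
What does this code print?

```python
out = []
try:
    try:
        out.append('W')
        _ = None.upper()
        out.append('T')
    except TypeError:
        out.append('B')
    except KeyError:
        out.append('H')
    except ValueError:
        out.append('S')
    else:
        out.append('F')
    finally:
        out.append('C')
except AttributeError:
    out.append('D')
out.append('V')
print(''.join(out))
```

Execution trace: 'W' (try body) → 'C' (finally) → 'D' (outer except AttributeError) → 'V' (after the try/except). Output: WCDV

Answer: WCDV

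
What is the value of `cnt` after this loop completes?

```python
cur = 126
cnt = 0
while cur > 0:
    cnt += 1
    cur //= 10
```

Count digits by repeated division by 10
`cnt` takes the values: 0 → 1 → 2 → 3

Answer: 3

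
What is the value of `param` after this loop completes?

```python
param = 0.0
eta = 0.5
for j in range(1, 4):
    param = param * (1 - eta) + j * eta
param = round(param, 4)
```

Moving average with lr=0.5
`param` takes the values: 0.0 → 0.5 → 1.25 → 2.125

Answer: 2.125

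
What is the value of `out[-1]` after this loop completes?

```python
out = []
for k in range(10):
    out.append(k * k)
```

Last element of squares 0 to 9
`out` takes the values: [] → [0] → [0, 1] → [0, 1, 4] → [0, 1, 4, 9] → [0, 1, 4, 9, 16] → [0, 1, 4, 9, 16, 25] → [0, 1, 4, 9, 16, 25, 36] → [0, 1, 4, 9, 16, 25, 36, 49] → [0, 1, 4, 9, 16, 25, 36, 49, 64] → [0, 1, 4, 9, 16, 25, 36, 49, 64, 81]
So `out[-1]` = 81

Answer: 81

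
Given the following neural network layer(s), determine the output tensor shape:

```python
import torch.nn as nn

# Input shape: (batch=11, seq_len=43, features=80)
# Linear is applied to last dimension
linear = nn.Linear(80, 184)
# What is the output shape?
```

Input: (11, 43, 80) -> Output: (11, 43, 184)

Answer: (11, 43, 184)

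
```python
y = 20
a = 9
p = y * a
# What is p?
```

Trace:
`y = 20` → y = 20
`a = 9` → a = 9
`p = y * a` → p = 180
So p = 180

Answer: 180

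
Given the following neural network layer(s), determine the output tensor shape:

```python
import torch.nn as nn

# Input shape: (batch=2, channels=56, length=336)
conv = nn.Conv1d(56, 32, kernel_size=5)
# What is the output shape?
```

Input: (2, 56, 336) -> Output: (2, 32, 332)

Answer: (2, 32, 332)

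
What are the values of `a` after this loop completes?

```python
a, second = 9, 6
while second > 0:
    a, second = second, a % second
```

GCD of 9 and 6
`a` takes the values: 9 → 6 → 3

Answer: 3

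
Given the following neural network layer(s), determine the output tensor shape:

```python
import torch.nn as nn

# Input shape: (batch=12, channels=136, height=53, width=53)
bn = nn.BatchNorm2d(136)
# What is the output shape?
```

Input: (12, 136, 53, 53) -> Output: (12, 136, 53, 53)

Answer: (12, 136, 53, 53)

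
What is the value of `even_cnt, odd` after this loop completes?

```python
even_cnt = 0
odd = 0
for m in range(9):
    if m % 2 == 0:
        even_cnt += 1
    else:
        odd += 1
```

Count evens and odds in range(9)
`even_cnt, odd` takes the values: (0, 0) → (1, 0) → (1, 1) → (2, 1) → (2, 2) → (3, 2) → (3, 3) → (4, 3) → (4, 4) → (5, 4)

Answer: 5, 4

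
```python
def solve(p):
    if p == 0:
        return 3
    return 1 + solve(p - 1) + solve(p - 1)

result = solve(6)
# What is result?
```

solve(p) = 1 + 2·solve(p-1), solve(0)=3. Closed form: (3+1)·2^6 - 1 = 255.

Answer: 255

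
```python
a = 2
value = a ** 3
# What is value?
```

Trace:
`a = 2` → a = 2
`value = a ** 3` → value = 8
So value = 8

Answer: 8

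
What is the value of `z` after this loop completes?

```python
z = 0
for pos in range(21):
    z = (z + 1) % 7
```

Increment mod 7, 21 times = 0
`z` takes the values: 0 → 1 → 2 → 3 → 4 → 5 → 6 → 0 → 1 → 2 → 3 → 4 → 5 → 6 → 0 → 1 → 2 → 3 → 4 → 5 → 6 → 0

Answer: 0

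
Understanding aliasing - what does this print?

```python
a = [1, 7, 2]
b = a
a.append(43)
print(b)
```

Key concept: basic list aliasing.
Step by step:
`a = [1, 7, 2]` → a = [1, 7, 2]
`b = a` → b = [1, 7, 2] (same object as a)
`a.append(43)` → a = [1, 7, 2, 43] (same object as b); b = [1, 7, 2, 43] (same object as a)
`print(b)` → prints [1, 7, 2, 43]

Answer: [1, 7, 2, 43]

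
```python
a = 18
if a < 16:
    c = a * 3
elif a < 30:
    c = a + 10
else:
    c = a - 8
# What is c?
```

Trace:
`a = 18` → a = 18
`if a < 16: ...` → a < 16 is False, a < 30 is True → c = 28
So c = 28

Answer: 28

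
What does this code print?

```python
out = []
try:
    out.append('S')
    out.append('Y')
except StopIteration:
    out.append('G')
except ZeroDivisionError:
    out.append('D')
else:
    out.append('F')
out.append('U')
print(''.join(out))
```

Execution trace: 'S' (try body) → 'Y' (try body, no exception) → 'F' (else) → 'U' (after the try/except). Output: SYFU

Answer: SYFU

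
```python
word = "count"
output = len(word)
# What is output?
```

Trace:
`word = "count"` → word = 'count'
`output = len(word)` → output = 5
So output = 5

Answer: 5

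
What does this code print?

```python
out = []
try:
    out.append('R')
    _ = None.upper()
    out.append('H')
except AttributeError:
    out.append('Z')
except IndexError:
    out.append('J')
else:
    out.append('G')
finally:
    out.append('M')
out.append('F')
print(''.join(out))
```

Execution trace: 'R' (try body) → 'Z' (except AttributeError) → 'M' (finally) → 'F' (after the try/except). Output: RZMF

Answer: RZMF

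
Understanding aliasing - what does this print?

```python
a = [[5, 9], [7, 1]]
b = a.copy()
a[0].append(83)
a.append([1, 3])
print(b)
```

Key concept: shallow copy with nested lists.
Step by step:
`a = [[5, 9], [7, 1]]` → a = [[5, 9], [7, 1]]
`b = a.copy()` → b = [[5, 9], [7, 1]]
`a[0].append(83)` → a = [[5, 9, 83], [7, 1]]; b = [[5, 9, 83], [7, 1]]
`a.append([1, 3])` → a = [[5, 9, 83], [7, 1], [1, 3]]
`print(b)` → prints [[5, 9, 83], [7, 1]]

Answer: [[5, 9, 83], [7, 1]]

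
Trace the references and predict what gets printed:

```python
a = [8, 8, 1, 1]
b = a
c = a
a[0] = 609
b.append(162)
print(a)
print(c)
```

Key concept: multiple aliases.
Step by step:
`a = [8, 8, 1, 1]` → a = [8, 8, 1, 1]
`b = a` → b = [8, 8, 1, 1] (same object as a)
`c = a` → c = [8, 8, 1, 1] (same object as a, b)
`a[0] = 609` → a = [609, 8, 1, 1] (same object as b, c); b = [609, 8, 1, 1] (same object as a, c); c = [609, 8, 1, 1] (same object as a, b)
`b.append(162)` → a = [609, 8, 1, 1, 162] (same object as b, c); b = [609, 8, 1, 1, 162] (same object as a, c); c = [609, 8, 1, 1, 162] (same object as a, b)
`print(a)` → prints [609, 8, 1, 1, 162]
`print(c)` → prints [609, 8, 1, 1, 162]

Answer:
[609, 8, 1, 1, 162]
[609, 8, 1, 1, 162]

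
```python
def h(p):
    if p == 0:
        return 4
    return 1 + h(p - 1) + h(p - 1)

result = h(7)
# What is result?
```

h(p) = 1 + 2·h(p-1), h(0)=4. Closed form: (4+1)·2^7 - 1 = 639.

Answer: 639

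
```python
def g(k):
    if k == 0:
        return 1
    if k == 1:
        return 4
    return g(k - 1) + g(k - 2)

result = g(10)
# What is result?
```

Build up from base cases: g(0)=1, g(1)=4, g(2)=5, g(3)=9, g(4)=14, g(5)=23, g(6)=37, ..., g(10)=254

Answer: 254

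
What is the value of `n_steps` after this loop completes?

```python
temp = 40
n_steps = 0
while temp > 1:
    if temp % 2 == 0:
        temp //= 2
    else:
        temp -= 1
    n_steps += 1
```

Steps to reduce 40 to 1
`n_steps` takes the values: 0 → 1 → 2 → 3 → 4 → 5 → 6

Answer: 6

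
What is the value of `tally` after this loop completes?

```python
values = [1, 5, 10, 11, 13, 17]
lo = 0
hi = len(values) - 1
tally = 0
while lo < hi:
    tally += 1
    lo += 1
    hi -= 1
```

Iterations until pointers meet (list length 6)
`tally` takes the values: 0 → 1 → 2 → 3

Answer: 3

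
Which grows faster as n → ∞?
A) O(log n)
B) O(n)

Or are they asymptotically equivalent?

O(log n) vs O(n): Higher order terms dominate.

Answer: B) O(n) grows faster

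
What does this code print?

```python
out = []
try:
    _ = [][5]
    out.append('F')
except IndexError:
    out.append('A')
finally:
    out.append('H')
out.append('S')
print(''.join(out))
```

Execution trace: 'A' (except IndexError) → 'H' (finally) → 'S' (after the try/except). Output: AHS

Answer: AHS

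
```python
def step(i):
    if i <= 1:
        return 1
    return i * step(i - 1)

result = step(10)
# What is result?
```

step(10) = 10 * 9 * 8 * 7 * 6 * 5 * 4 * 3 * 2 * 1 = 3628800

Answer: 3628800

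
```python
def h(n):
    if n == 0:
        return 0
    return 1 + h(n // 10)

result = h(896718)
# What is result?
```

Count of digits of 896718: 6

Answer: 6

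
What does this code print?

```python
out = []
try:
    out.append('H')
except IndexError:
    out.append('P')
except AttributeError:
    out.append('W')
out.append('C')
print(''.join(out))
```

Execution trace: 'H' (try body, no exception) → 'C' (after the try/except). Output: HC

Answer: HC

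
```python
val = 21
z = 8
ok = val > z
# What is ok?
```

Trace:
`val = 21` → val = 21
`z = 8` → z = 8
`ok = val > z` → ok = True
So ok = True

Answer: True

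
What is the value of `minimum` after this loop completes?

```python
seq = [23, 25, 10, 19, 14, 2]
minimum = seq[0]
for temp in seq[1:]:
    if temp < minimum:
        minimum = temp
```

Minimum of [23, 25, 10, 19, 14, 2]
`minimum` takes the values: 23 → 10 → 2

Answer: 2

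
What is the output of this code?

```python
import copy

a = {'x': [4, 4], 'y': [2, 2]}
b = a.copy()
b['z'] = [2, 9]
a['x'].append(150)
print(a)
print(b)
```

Key concept: shallow copy of dict with mutable values.
Step by step:
`a = {'x': [4, 4], 'y': [2, 2]}` → a = {'x': [4, 4], 'y': [2, 2]}
`b = a.copy()` → b = {'x': [4, 4], 'y': [2, 2]}
`b['z'] = [2, 9]` → b = {'x': [4, 4], 'y': [2, 2], 'z': [2, 9]}
`a['x'].append(150)` → a = {'x': [4, 4, 150], 'y': [2, 2]}; b = {'x': [4, 4, 150], 'y': [2, 2], 'z': [2, 9]}
`print(a)` → prints {'x': [4, 4, 150], 'y': [2, 2]}
`print(b)` → prints {'x': [4, 4, 150], 'y': [2, 2], 'z': [2, 9]}

Answer:
{'x': [4, 4, 150], 'y': [2, 2]}
{'x': [4, 4, 150], 'y': [2, 2], 'z': [2, 9]}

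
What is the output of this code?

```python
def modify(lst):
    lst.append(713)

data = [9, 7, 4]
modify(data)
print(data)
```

Key concept: function modifies passed list.
Step by step:
`data = [9, 7, 4]` → data = [9, 7, 4]
`modify(data)` → data = [9, 7, 4, 713]
`print(data)` → prints [9, 7, 4, 713]

Answer: [9, 7, 4, 713]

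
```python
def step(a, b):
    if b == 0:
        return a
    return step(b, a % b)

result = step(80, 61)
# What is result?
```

step(80, 61) -> step(61, 19) -> step(19, 4) -> step(4, 3) -> step(3, 1) -> step(1, 0) -> 1

Answer: 1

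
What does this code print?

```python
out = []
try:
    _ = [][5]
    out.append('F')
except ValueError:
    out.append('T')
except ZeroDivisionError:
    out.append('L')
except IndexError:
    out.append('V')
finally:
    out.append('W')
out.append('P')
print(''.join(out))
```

Execution trace: 'V' (except IndexError) → 'W' (finally) → 'P' (after the try/except). Output: VWP

Answer: VWP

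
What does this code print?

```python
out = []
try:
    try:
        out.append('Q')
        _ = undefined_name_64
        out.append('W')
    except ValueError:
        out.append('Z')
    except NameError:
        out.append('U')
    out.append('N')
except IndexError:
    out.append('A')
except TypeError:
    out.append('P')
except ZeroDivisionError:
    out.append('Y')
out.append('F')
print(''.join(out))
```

Execution trace: 'Q' (inner try body) → 'U' (inner except NameError) → 'N' (try body, no exception) → 'F' (after the try/except). Output: QUNF

Answer: QUNF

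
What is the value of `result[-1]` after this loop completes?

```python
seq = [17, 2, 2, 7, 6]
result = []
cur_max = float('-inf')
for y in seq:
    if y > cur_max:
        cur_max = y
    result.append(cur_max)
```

Running max ends at 17
`result` takes the values: [] → [17] → [17, 17] → [17, 17, 17] → [17, 17, 17, 17] → [17, 17, 17, 17, 17]
So `result[-1]` = 17

Answer: 17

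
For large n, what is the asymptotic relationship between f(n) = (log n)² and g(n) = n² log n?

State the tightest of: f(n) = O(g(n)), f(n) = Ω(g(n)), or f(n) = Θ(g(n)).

(log n)² vs n² log n: f(n) = O(g(n)) but not Ω(g(n)) — n² log n grows strictly faster than (log n)².

Answer: f(n) = O(g(n)) but not Ω(g(n)) — n² log n grows strictly faster than (log n)².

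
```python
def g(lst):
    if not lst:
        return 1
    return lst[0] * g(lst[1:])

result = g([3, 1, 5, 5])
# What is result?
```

Product over [3, 1, 5, 5] = 3 * 1 * 5 * 5 = 75

Answer: 75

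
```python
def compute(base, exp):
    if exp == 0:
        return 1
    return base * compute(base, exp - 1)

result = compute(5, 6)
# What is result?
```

compute(5, 6) = 5 * 5 * 5 * 5 * 5 * 5 = 15625

Answer: 15625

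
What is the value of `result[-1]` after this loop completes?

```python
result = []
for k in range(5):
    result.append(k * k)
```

Last element of squares 0 to 4
`result` takes the values: [] → [0] → [0, 1] → [0, 1, 4] → [0, 1, 4, 9] → [0, 1, 4, 9, 16]
So `result[-1]` = 16

Answer: 16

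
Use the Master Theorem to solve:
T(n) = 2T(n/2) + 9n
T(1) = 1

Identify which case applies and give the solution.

a=2, b=2, f(n)=9n. log_2(2) = 1. Since c=1 = 1, Case 2 applies: T(n) = Θ(n^log_b(a) · log n) = O(n log n).

Answer: O(n log n) - Case 2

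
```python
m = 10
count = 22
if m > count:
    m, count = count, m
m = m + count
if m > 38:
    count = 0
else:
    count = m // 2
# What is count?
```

Trace:
`m = 10` → m = 10
`count = 22` → count = 22
`if m > count: ...` → m > count is False → no variable changes
`m = m + count` → m = 32
`if m > 38: ...` → m > 38 is False, take else branch → count = 16
So count = 16

Answer: 16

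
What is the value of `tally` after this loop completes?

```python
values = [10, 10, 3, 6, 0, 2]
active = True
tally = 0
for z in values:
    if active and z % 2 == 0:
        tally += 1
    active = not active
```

Count even values at even positions
`tally` takes the values: 0 → 1 → 2

Answer: 2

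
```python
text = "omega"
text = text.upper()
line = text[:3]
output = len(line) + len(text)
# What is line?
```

Trace:
`text = "omega"` → text = 'omega'
`text = text.upper()` → text = 'OMEGA'
`line = text[:3]` → line = 'OME'
`output = len(line) + len(text)` → output = 8
So line = 'OME'

Answer: 'OME'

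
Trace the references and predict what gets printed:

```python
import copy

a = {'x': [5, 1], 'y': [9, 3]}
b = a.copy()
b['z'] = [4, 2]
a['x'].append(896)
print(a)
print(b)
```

Key concept: shallow copy of dict with mutable values.
Step by step:
`a = {'x': [5, 1], 'y': [9, 3]}` → a = {'x': [5, 1], 'y': [9, 3]}
`b = a.copy()` → b = {'x': [5, 1], 'y': [9, 3]}
`b['z'] = [4, 2]` → b = {'x': [5, 1], 'y': [9, 3], 'z': [4, 2]}
`a['x'].append(896)` → a = {'x': [5, 1, 896], 'y': [9, 3]}; b = {'x': [5, 1, 896], 'y': [9, 3], 'z': [4, 2]}
`print(a)` → prints {'x': [5, 1, 896], 'y': [9, 3]}
`print(b)` → prints {'x': [5, 1, 896], 'y': [9, 3], 'z': [4, 2]}

Answer:
{'x': [5, 1, 896], 'y': [9, 3]}
{'x': [5, 1, 896], 'y': [9, 3], 'z': [4, 2]}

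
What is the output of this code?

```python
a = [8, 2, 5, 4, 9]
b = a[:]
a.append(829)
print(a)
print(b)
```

Key concept: slice [:] creates copy.
Step by step:
`a = [8, 2, 5, 4, 9]` → a = [8, 2, 5, 4, 9]
`b = a[:]` → b = [8, 2, 5, 4, 9]
`a.append(829)` → a = [8, 2, 5, 4, 9, 829]
`print(a)` → prints [8, 2, 5, 4, 9, 829]
`print(b)` → prints [8, 2, 5, 4, 9]

Answer:
[8, 2, 5, 4, 9, 829]
[8, 2, 5, 4, 9]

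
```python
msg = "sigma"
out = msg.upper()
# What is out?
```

Trace:
`msg = "sigma"` → msg = 'sigma'
`out = msg.upper()` → out = 'SIGMA'
So out = 'SIGMA'

Answer: 'SIGMA'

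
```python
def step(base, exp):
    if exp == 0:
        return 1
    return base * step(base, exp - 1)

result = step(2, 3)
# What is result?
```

step(2, 3) = 2 * 2 * 2 = 8

Answer: 8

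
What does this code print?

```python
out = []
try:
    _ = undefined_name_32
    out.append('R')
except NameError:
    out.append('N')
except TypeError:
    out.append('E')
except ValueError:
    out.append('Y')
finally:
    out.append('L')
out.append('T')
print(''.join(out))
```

Execution trace: 'N' (except NameError) → 'L' (finally) → 'T' (after the try/except). Output: NLT

Answer: NLT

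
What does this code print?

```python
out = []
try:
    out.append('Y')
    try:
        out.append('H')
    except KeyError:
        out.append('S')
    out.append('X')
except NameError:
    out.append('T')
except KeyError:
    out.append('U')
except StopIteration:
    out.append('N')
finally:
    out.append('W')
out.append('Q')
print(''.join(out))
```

Execution trace: 'Y' (try body) → 'H' (inner try body, no exception) → 'X' (try body, no exception) → 'W' (finally) → 'Q' (after the try/except). Output: YHXWQ

Answer: YHXWQ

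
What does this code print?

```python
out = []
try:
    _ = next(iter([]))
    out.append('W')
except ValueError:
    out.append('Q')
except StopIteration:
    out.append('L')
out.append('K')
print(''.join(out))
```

Execution trace: 'L' (except StopIteration) → 'K' (after the try/except). Output: LK

Answer: LK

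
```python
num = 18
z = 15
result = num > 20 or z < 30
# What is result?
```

Trace:
`num = 18` → num = 18
`z = 15` → z = 15
`result = num > 20 or z < 30` → result = True
So result = True

Answer: True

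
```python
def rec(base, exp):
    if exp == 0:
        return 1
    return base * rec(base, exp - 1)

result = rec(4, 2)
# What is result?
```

rec(4, 2) = 4 * 4 = 16

Answer: 16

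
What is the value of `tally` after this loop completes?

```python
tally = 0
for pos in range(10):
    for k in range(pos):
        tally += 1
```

Triangle number: 0+1+2+...+9
`tally` takes the values: 0 → 1 → 2 → 3 → 4 → 5 → 6 → 7 → 8 → 9 → 10 → 11 → 12 → 13 → 14 → 15 → 16 → 17 → 18 → 19 → 20 → 21 → 22 → 23 → 24 → 25 → 26 → 27 → 28 → 29 → … → 41 → 42 → 43 → 44 → 45

Answer: 45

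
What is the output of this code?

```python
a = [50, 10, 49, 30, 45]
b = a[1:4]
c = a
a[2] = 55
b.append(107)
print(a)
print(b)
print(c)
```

Key concept: slice vs alias.
Step by step:
`a = [50, 10, 49, 30, 45]` → a = [50, 10, 49, 30, 45]
`b = a[1:4]` → b = [10, 49, 30]
`c = a` → c = [50, 10, 49, 30, 45] (same object as a)
`a[2] = 55` → a = [50, 10, 55, 30, 45] (same object as c); c = [50, 10, 55, 30, 45] (same object as a)
`b.append(107)` → b = [10, 49, 30, 107]
`print(a)` → prints [50, 10, 55, 30, 45]
`print(b)` → prints [10, 49, 30, 107]
`print(c)` → prints [50, 10, 55, 30, 45]

Answer:
[50, 10, 55, 30, 45]
[10, 49, 30, 107]
[50, 10, 55, 30, 45]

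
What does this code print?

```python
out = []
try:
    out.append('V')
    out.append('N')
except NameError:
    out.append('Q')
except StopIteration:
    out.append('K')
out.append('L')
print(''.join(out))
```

Execution trace: 'V' (try body) → 'N' (try body, no exception) → 'L' (after the try/except). Output: VNL

Answer: VNL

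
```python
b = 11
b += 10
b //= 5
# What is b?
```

Trace:
`b = 11` → b = 11
`b += 10` → b = 21
`b //= 5` → b = 4
So b = 4

Answer: 4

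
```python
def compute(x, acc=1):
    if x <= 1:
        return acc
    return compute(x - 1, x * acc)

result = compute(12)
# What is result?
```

Accumulator trace (n, acc): (12, 1) -> (11, 12) -> (10, 132) -> (9, 1320) -> (8, 11880) -> (7, 95040) -> (6, 665280) -> (5, 3991680) -> (4, 19958400) -> (3, 79833600) -> (2, 239500800) -> (1, 479001600) -> return 479001600

Answer: 479001600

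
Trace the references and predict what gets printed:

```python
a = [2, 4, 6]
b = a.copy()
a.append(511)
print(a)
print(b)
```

Key concept: list.copy() creates independent copy.
Step by step:
`a = [2, 4, 6]` → a = [2, 4, 6]
`b = a.copy()` → b = [2, 4, 6]
`a.append(511)` → a = [2, 4, 6, 511]
`print(a)` → prints [2, 4, 6, 511]
`print(b)` → prints [2, 4, 6]

Answer:
[2, 4, 6, 511]
[2, 4, 6]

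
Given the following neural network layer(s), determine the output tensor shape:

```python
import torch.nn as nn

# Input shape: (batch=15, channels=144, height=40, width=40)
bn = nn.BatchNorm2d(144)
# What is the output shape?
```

Input: (15, 144, 40, 40) -> Output: (15, 144, 40, 40)

Answer: (15, 144, 40, 40)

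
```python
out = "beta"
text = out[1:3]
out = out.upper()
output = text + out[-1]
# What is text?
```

Trace:
`out = "beta"` → out = 'beta'
`text = out[1:3]` → text = 'et'
`out = out.upper()` → out = 'BETA'
`output = text + out[-1]` → output = 'etA'
So text = 'et'

Answer: 'et'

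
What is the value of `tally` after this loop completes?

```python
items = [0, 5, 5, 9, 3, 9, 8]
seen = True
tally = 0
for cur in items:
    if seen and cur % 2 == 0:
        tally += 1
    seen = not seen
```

Count even values at even positions
`tally` takes the values: 0 → 1 → 2

Answer: 2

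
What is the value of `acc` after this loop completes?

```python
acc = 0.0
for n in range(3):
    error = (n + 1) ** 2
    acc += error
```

Sum of squared losses 1² + 2² + ... + 3²
`acc` takes the values: 0.0 → 1.0 → 5.0 → 14.0

Answer: 14.0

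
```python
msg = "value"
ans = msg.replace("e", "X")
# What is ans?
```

Trace:
`msg = "value"` → msg = 'value'
`ans = msg.replace("e", "X")` → ans = 'valuX'
So ans = 'valuX'

Answer: 'valuX'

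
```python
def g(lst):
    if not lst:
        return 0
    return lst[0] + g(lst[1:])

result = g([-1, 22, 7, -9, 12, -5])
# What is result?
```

(-1) + 22 + 7 + (-9) + 12 + (-5) + 0 = 26

Answer: 26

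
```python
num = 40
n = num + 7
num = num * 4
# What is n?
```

Trace:
`num = 40` → num = 40
`n = num + 7` → n = 47
`num = num * 4` → num = 160
So n = 47

Answer: 47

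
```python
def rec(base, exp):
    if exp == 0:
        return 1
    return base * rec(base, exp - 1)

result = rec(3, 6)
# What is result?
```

rec(3, 6) = 3 * 3 * 3 * 3 * 3 * 3 = 729

Answer: 729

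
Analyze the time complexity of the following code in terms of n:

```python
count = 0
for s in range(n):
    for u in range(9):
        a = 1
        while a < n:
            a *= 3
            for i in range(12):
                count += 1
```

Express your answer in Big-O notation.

Each loop level contributes: n × 1 × log n × 1. Multiplying the contributions gives O(n log n).

Answer: O(n log n)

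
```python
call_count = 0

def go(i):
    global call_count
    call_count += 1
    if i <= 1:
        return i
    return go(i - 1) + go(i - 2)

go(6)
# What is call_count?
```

Calls(i) = 1 + Calls(i-1) + Calls(i-2); Calls(0)=Calls(1)=1. For i=6 this gives 25.

Answer: 25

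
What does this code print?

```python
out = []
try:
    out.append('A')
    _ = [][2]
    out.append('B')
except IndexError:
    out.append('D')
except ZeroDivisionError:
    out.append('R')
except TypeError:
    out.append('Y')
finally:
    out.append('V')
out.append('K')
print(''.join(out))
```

Execution trace: 'A' (try body) → 'D' (except IndexError) → 'V' (finally) → 'K' (after the try/except). Output: ADVK

Answer: ADVK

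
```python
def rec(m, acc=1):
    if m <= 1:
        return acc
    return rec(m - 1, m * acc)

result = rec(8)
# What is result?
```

Accumulator trace (n, acc): (8, 1) -> (7, 8) -> (6, 56) -> (5, 336) -> (4, 1680) -> (3, 6720) -> (2, 20160) -> (1, 40320) -> return 40320

Answer: 40320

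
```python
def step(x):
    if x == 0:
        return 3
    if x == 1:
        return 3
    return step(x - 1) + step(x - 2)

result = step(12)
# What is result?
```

Build up from base cases: step(0)=3, step(1)=3, step(2)=6, step(3)=9, step(4)=15, step(5)=24, step(6)=39, ..., step(12)=699

Answer: 699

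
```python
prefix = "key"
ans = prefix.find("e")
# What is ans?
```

Trace:
`prefix = "key"` → prefix = 'key'
`ans = prefix.find("e")` → ans = 1
So ans = 1

Answer: 1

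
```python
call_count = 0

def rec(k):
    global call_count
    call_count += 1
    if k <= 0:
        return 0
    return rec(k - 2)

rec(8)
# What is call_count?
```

Linear recursion stepping by 2: 5 calls from k=8 down to ≤0.

Answer: 5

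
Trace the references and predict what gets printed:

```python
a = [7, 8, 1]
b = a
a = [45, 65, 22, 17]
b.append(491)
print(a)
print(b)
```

Key concept: rebinding vs mutation: a is rebound to a new list, b still points at the original.
Step by step:
`a = [7, 8, 1]` → a = [7, 8, 1]
`b = a` → b = [7, 8, 1] (same object as a)
`a = [45, 65, 22, 17]` → a = [45, 65, 22, 17]
`b.append(491)` → b = [7, 8, 1, 491]
`print(a)` → prints [45, 65, 22, 17]
`print(b)` → prints [7, 8, 1, 491]

Answer:
[45, 65, 22, 17]
[7, 8, 1, 491]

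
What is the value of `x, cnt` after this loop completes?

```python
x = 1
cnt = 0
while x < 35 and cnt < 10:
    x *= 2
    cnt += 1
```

Double until >= 35 or 10 iterations
`x, cnt` takes the values: (1, 0) → (2, 0) → (2, 1) → (4, 1) → (4, 2) → (8, 2) → (8, 3) → (16, 3) → (16, 4) → (32, 4) → (32, 5) → (64, 5) → (64, 6)

Answer: 64, 6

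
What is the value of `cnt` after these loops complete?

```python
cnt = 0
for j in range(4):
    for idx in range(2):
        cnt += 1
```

4 * 2 = 8
`cnt` takes the values: 0 → 1 → 2 → 3 → 4 → 5 → 6 → 7 → 8

Answer: 8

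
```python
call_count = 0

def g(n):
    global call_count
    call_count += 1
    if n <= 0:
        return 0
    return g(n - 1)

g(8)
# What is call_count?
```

Linear recursion stepping by 1: 9 calls from n=8 down to ≤0.

Answer: 9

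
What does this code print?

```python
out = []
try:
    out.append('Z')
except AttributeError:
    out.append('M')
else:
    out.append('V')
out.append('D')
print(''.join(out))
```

Execution trace: 'Z' (try body, no exception) → 'V' (else) → 'D' (after the try/except). Output: ZVD

Answer: ZVD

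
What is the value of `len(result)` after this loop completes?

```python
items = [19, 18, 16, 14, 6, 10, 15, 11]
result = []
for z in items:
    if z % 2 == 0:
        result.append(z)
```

Count even numbers in [19, 18, 16, 14, 6, 10, 15, 11]
`result` takes the values: [] → [18] → [18, 16] → [18, 16, 14] → [18, 16, 14, 6] → [18, 16, 14, 6, 10]
So `len(result)` = 5

Answer: 5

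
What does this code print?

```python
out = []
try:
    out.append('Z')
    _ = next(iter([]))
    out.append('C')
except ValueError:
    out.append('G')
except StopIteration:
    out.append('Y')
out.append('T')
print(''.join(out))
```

Execution trace: 'Z' (try body) → 'Y' (except StopIteration) → 'T' (after the try/except). Output: ZYT

Answer: ZYT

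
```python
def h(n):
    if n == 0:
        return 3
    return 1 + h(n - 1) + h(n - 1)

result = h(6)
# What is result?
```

h(n) = 1 + 2·h(n-1), h(0)=3. Closed form: (3+1)·2^6 - 1 = 255.

Answer: 255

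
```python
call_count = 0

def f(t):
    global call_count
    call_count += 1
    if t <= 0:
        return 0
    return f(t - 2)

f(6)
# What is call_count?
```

Linear recursion stepping by 2: 4 calls from t=6 down to ≤0.

Answer: 4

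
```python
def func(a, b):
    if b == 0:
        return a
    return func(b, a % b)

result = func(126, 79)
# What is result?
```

func(126, 79) -> func(79, 47) -> func(47, 32) -> func(32, 15) -> func(15, 2) -> func(2, 1) -> func(1, 0) -> 1

Answer: 1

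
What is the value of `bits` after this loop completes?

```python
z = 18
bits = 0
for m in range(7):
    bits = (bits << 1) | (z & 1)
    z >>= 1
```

Reverse lowest 7 bits of 18
`bits` takes the values: 0 → 1 → 2 → 4 → 9 → 18 → 36

Answer: 36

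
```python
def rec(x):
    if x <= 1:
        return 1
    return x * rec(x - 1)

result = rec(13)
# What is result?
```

rec(13) = 13 * 12 * 11 * 10 * 9 * 8 * 7 * 6 * 5 * 4 * 3 * 2 * 1 = 6227020800

Answer: 6227020800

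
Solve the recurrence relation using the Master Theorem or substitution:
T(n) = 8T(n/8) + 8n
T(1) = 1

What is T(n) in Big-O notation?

By Master Theorem: a=8, b=8, f(n)=8n. Since log_8(8) = 1 and f(n) = Θ(n^1), Case 2 applies. T(n) = O(n log n).

Answer: O(n log n)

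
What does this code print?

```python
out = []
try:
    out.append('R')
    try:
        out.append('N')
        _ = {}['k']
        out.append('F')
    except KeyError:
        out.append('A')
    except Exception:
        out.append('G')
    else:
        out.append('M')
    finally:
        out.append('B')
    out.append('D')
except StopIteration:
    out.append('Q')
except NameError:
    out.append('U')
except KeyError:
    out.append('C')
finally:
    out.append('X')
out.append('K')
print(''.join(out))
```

Execution trace: 'R' (try body) → 'N' (inner try body) → 'A' (inner except KeyError) → 'B' (inner finally) → 'D' (try body, no exception) → 'X' (finally) → 'K' (after the try/except). Output: RNABDXK

Answer: RNABDXK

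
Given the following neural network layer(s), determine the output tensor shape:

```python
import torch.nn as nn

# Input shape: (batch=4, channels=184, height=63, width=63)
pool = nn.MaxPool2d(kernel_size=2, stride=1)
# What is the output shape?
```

Input: (4, 184, 63, 63) -> Output: (4, 184, 62, 62)

Answer: (4, 184, 62, 62)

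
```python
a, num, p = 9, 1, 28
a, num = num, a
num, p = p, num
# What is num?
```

Trace:
`a, num, p = 9, 1, 28` → a = 9; num = 1; p = 28
`a, num = num, a` → a = 1; num = 9
`num, p = p, num` → num = 28; p = 9
So num = 28

Answer: 28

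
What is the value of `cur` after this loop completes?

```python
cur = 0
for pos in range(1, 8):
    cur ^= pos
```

XOR of 1 to 7
`cur` takes the values: 0 → 1 → 3 → 0 → 4 → 1 → 7 → 0

Answer: 0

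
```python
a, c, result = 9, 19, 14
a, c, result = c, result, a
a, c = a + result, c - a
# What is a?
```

Trace:
`a, c, result = 9, 19, 14` → a = 9; c = 19; result = 14
`a, c, result = c, result, a` → a = 19; c = 14; result = 9
`a, c = a + result, c - a` → a = 28; c = -5
So a = 28

Answer: 28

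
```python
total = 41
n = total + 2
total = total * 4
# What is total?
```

Trace:
`total = 41` → total = 41
`n = total + 2` → n = 43
`total = total * 4` → total = 164
So total = 164

Answer: 164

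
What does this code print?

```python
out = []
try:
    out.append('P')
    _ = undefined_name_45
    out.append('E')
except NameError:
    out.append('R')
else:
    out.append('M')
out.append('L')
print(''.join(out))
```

Execution trace: 'P' (try body) → 'R' (except NameError) → 'L' (after the try/except). Output: PRL

Answer: PRL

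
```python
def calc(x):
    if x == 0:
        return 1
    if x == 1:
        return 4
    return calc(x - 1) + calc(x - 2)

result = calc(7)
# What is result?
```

Build up from base cases: calc(0)=1, calc(1)=4, calc(2)=5, calc(3)=9, calc(4)=14, calc(5)=23, calc(6)=37, ..., calc(7)=60

Answer: 60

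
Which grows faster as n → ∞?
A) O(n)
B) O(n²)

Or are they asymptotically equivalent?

O(n) vs O(n²): Higher order terms dominate.

Answer: B) O(n²) grows faster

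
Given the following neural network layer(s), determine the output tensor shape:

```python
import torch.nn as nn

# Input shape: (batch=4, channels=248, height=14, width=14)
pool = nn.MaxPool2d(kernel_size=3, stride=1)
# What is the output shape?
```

Input: (4, 248, 14, 14) -> Output: (4, 248, 12, 12)

Answer: (4, 248, 12, 12)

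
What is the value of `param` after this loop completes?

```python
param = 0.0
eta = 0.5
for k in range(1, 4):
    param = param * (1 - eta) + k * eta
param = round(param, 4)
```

Moving average with lr=0.5
`param` takes the values: 0.0 → 0.5 → 1.25 → 2.125

Answer: 2.125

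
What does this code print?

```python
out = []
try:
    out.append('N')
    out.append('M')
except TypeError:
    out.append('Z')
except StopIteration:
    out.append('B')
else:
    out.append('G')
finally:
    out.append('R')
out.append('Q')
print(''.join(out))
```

Execution trace: 'N' (try body) → 'M' (try body, no exception) → 'G' (else) → 'R' (finally) → 'Q' (after the try/except). Output: NMGRQ

Answer: NMGRQ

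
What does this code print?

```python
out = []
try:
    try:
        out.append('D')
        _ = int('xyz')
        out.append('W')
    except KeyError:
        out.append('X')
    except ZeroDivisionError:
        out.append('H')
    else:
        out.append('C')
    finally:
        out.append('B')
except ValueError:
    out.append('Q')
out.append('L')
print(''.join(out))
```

Execution trace: 'D' (try body) → 'B' (finally) → 'Q' (outer except ValueError) → 'L' (after the try/except). Output: DBQL

Answer: DBQL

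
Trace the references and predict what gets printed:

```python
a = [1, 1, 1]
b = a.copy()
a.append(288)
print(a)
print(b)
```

Key concept: list.copy() creates independent copy.
Step by step:
`a = [1, 1, 1]` → a = [1, 1, 1]
`b = a.copy()` → b = [1, 1, 1]
`a.append(288)` → a = [1, 1, 1, 288]
`print(a)` → prints [1, 1, 1, 288]
`print(b)` → prints [1, 1, 1]

Answer:
[1, 1, 1, 288]
[1, 1, 1]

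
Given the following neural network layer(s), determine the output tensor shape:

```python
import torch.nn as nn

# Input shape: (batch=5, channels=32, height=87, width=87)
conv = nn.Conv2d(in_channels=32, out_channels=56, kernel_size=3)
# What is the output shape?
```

Input: (5, 32, 87, 87) -> Output: (5, 56, 85, 85)

Answer: (5, 56, 85, 85)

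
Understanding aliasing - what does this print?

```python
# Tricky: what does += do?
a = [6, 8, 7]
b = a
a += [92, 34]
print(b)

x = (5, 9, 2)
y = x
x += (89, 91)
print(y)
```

Key concept: += behavior differs for mutable vs immutable.
Step by step:
`a = [6, 8, 7]` → a = [6, 8, 7]
`b = a` → b = [6, 8, 7] (same object as a)
`a += [92, 34]` → a = [6, 8, 7, 92, 34] (same object as b); b = [6, 8, 7, 92, 34] (same object as a)
`print(b)` → prints [6, 8, 7, 92, 34]
`x = (5, 9, 2)` → x = (5, 9, 2)
`y = x` → y = (5, 9, 2)
`x += (89, 91)` → x = (5, 9, 2, 89, 91)
`print(y)` → prints (5, 9, 2)

Answer:
[6, 8, 7, 92, 34]
(5, 9, 2)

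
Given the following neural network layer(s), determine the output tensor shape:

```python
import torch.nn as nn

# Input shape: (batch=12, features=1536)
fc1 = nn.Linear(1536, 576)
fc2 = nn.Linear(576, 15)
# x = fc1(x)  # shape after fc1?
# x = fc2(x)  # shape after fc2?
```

Input: (12, 1536) -> after fc1: (12, 576) -> Output: (12, 15)

Answer: (12, 15)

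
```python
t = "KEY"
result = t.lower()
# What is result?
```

Trace:
`t = "KEY"` → t = 'KEY'
`result = t.lower()` → result = 'key'
So result = 'key'

Answer: 'key'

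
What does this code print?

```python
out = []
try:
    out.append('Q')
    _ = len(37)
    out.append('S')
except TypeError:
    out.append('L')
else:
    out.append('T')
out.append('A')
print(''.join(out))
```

Execution trace: 'Q' (try body) → 'L' (except TypeError) → 'A' (after the try/except). Output: QLA

Answer: QLA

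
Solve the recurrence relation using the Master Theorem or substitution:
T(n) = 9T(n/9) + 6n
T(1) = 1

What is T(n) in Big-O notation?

By Master Theorem: a=9, b=9, f(n)=6n. Since log_9(9) = 1 and f(n) = Θ(n^1), Case 2 applies. T(n) = O(n log n).

Answer: O(n log n)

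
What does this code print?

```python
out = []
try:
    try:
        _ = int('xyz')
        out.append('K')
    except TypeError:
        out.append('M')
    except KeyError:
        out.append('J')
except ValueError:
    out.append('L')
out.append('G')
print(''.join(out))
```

Execution trace: 'L' (outer except ValueError) → 'G' (after the try/except). Output: LG

Answer: LG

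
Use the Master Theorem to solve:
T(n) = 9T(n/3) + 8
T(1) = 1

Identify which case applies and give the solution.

a=9, b=3, f(n)=8. log_3(9) = 2. Since c=0 < 2, Case 1 applies: T(n) = Θ(n^log_b(a)) = O(n^2).

Answer: O(n^2) - Case 1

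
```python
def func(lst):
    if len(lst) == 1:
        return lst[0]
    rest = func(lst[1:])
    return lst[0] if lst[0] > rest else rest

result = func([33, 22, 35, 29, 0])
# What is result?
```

Recursive max over [33, 22, 35, 29, 0] = 35

Answer: 35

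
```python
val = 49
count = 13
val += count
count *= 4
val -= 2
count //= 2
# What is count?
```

Trace:
`val = 49` → val = 49
`count = 13` → count = 13
`val += count` → val = 62
`count *= 4` → count = 52
`val -= 2` → val = 60
`count //= 2` → count = 26
So count = 26

Answer: 26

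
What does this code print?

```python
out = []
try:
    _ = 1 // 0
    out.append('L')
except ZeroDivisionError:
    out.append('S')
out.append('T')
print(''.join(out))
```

Execution trace: 'S' (except ZeroDivisionError) → 'T' (after the try/except). Output: ST

Answer: ST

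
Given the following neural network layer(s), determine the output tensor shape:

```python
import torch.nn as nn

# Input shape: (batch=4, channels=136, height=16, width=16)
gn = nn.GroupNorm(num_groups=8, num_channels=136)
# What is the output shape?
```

Input: (4, 136, 16, 16) -> Output: (4, 136, 16, 16)

Answer: (4, 136, 16, 16)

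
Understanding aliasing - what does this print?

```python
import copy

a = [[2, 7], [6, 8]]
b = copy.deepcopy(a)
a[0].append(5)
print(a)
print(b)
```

Key concept: deep copy is fully independent.
Step by step:
`a = [[2, 7], [6, 8]]` → a = [[2, 7], [6, 8]]
`b = copy.deepcopy(a)` → b = [[2, 7], [6, 8]]
`a[0].append(5)` → a = [[2, 7, 5], [6, 8]]
`print(a)` → prints [[2, 7, 5], [6, 8]]
`print(b)` → prints [[2, 7], [6, 8]]

Answer:
[[2, 7, 5], [6, 8]]
[[2, 7], [6, 8]]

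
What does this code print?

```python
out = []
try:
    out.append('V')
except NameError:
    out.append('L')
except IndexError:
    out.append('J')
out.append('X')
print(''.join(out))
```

Execution trace: 'V' (try body, no exception) → 'X' (after the try/except). Output: VX

Answer: VX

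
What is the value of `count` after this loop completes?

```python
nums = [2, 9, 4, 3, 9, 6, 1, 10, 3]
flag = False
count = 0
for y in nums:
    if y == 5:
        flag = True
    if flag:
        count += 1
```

Count elements after first 5 in [2, 9, 4, 3, 9, 6, 1, 10, 3]
`count` takes the values: 0

Answer: 0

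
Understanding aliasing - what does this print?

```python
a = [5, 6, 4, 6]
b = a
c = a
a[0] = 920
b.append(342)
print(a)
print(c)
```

Key concept: multiple aliases.
Step by step:
`a = [5, 6, 4, 6]` → a = [5, 6, 4, 6]
`b = a` → b = [5, 6, 4, 6] (same object as a)
`c = a` → c = [5, 6, 4, 6] (same object as a, b)
`a[0] = 920` → a = [920, 6, 4, 6] (same object as b, c); b = [920, 6, 4, 6] (same object as a, c); c = [920, 6, 4, 6] (same object as a, b)
`b.append(342)` → a = [920, 6, 4, 6, 342] (same object as b, c); b = [920, 6, 4, 6, 342] (same object as a, c); c = [920, 6, 4, 6, 342] (same object as a, b)
`print(a)` → prints [920, 6, 4, 6, 342]
`print(c)` → prints [920, 6, 4, 6, 342]

Answer:
[920, 6, 4, 6, 342]
[920, 6, 4, 6, 342]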